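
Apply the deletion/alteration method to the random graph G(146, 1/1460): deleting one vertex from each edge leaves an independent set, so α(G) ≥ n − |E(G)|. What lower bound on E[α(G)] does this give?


E[|E(G)|] = C(146, 2)·p = 10585 · (1/1460) = 29/4.
E[α(G)] ≥ n − E[|E(G)|] = 146 − 29/4 = 555/4.
Numerically: ≈ 138.7500.
(This is only a lower bound; the true E[α(G)] may be larger.)

E[α(G)] ≥ 555/4 ≈ 138.7500.


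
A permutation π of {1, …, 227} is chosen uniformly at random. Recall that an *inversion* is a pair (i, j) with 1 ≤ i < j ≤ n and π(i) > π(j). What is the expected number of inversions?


Write X = Σ X_I over the C(227, 2) = 25651 pairs i < j, with X_I the indicator of one inversion.
There are 25651 indicators.
For each fixed pair i < j, the values π(i) and π(j) are two distinct elements of {1, …, 227} in uniformly random order; by symmetry P[π(i) > π(j)] = 1/2.
By linearity: E[X] = 25651 · (1/2) = C(227, 2) · (1/2) = 25651/2 = 25651/2 ≈ 12825.500.

E[X] = 25651/2 = 12825.500.


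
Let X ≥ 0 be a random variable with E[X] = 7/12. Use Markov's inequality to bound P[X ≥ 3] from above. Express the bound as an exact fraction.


μ = E[X] = 7/12, a = 3.
Markov: P[X ≥ 3] ≤ μ/a = (7/12)/3 = 7/36.
Numerically: ≈ 0.19444.
(Since a = 3 > μ = 0.58333, the bound 7/36 is < 1 and informative.)

P[X ≥ 3] ≤ 7/36 ≈ 0.19444.


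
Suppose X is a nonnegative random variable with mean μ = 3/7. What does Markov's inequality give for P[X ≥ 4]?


μ = E[X] = 3/7, a = 4.
Markov: P[X ≥ 4] ≤ μ/a = (3/7)/4 = 3/28.
Numerically: ≈ 0.10714.
(Since a = 4 > μ = 0.42857, the bound 3/28 is < 1 and informative.)

P[X ≥ 4] ≤ 3/28 ≈ 0.10714.


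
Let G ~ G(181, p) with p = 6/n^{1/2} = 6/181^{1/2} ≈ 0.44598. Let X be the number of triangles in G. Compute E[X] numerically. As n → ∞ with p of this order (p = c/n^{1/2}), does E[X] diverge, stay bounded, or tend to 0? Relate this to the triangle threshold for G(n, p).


Number of potential triangles: C(181, 3) = 971970.
Each occurs with probability p³ ≈ (0.44598)³ ≈ 8.8702506e-02.
By linearity: E[X] = C(181, 3)·p³ ≈ 971970 · 8.8702506e-02 ≈ 86216.17461.
Since α = 1/2 < 1, p = c/n^{1/2} ≫ 1/n is above the triangle threshold p ~ 1/n. Asymptotically E[X] ~ (c³/6)·n^{3(1−α)} = (6³/6)·n^{1.5} → ∞; triangles are abundant w.h.p.

E[X] ≈ 86216.17461; in regime p = Θ(1/n^{1/2}) E[X] diverges (above the triangle threshold p ~ 1/n).


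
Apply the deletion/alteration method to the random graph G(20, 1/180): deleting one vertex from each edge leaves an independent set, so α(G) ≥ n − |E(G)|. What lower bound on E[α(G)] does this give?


E[|E(G)|] = C(20, 2)·p = 190 · (1/180) = 19/18.
E[α(G)] ≥ n − E[|E(G)|] = 20 − 19/18 = 341/18.
Numerically: ≈ 18.944444.
(This is only a lower bound; the true E[α(G)] may be larger.)

E[α(G)] ≥ 341/18 ≈ 18.944444.


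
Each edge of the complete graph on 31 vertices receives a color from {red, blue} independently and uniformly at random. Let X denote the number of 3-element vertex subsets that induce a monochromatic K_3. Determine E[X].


Let X = Σ_S X_S over the C(31, 3) = 4495 subsets S of size 3, where X_S = 1 if the K_3 on S is monochromatic.
For a fixed S, the K_3 on S has C(3, 2) = 3 edges. P[all 3 edges red] = (1/2)^3, and likewise for blue, so P[monochromatic] = 2·(1/2)^3 = 2^{1 − 3} = 1/4.
By linearity: E[X] = C(31, 3) · 2^{1 − 3} = 4495 · 1/4 = 4495/4.
Numerically: E[X] ≈ 1123.7500.

E[X] = C(31,3)·2^(1−C(3,2)) = 4495/4 ≈ 1123.7500.


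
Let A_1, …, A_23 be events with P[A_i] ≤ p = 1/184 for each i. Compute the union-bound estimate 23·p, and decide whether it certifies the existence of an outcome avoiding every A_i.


Union bound: P[∪_{i=1}^{23} A_i] ≤ Σ_i P[A_i] ≤ 23·p = 23·(1/184) = 1/8.
Numerically: 1/8 ≈ 0.125000.
Is 1/8 < 1? YES.
Since P[∪ A_i] ≤ 1/8 < 1, the complement has P[∩ A_i^c] ≥ 1 − 1/8 = 7/8 > 0, so some outcome avoids every A_i.

23·p = 1/8 ≈ 0.125000; existence CERTIFIED by the union bound.


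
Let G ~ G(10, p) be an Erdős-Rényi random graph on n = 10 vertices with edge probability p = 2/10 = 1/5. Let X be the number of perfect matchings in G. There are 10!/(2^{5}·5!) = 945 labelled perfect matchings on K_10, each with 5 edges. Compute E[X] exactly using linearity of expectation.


K_10 has 10!/(2^{5}·5!) = 945 labelled perfect matchings.
For each such perfect matching H, let X_H = 1 if all 5 edges of H are present in G. Then P[X_H = 1] = p^{5} = (1/5)^{5} = 1/3125.
By linearity: E[X] = Σ_H E[X_H] = 945 · p^{5} = 945 · 1/3125 = 189/625.
Numerically: E[X] ≈ 0.3024.

E[X] = 945 · (1/5)^{5} = 189/625 ≈ 0.3024.


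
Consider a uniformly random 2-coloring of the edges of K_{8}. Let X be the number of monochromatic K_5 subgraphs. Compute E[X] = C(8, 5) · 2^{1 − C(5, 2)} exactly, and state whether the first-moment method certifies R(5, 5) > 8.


E[X] = C(8, 5) · 2^{1 − 10} = 56 · 2^{−9} = 56/512.
As a reduced fraction: E[X] = 7/64 ≈ 0.10938.
Is E[X] < 1? YES.
Since E[X] < 1, there exists a 2-coloring of K_{8} with no monochromatic K_5; hence R(5, 5) > 8.

E[X] = 7/64 ≈ 0.10938; E[X] < 1, so R(5, 5) > 8.


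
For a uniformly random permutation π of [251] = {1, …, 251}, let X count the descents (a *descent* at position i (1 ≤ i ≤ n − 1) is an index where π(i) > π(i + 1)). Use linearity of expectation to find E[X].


Write X = Σ X_I over i = 1, …, 250, with X_I the indicator of one descent.
There are 250 indicators.
For each fixed i, the pair (π(i), π(i+1)) is a uniformly random ordered pair of distinct values from {1, …, 251}; by symmetry P[π(i) > π(i+1)] = 1/2.
By linearity: E[X] = 250 · (1/2) = (251 − 1) · (1/2) = 125 ≈ 125.0000.

E[X] = 125 = 125.0000.


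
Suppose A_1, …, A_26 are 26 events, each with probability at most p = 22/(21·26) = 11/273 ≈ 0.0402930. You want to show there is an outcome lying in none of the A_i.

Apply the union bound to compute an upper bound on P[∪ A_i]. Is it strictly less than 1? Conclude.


Union bound: P[∪_{i=1}^{26} A_i] ≤ Σ_i P[A_i] ≤ 26·p = 26·(11/273) = 22/21.
Numerically: 22/21 ≈ 1.0476190.
Is 22/21 < 1? NO.
Since the bound 22/21 is ≥ 1, the union bound is uninformative here; it does NOT by itself certify existence.

26·p = 22/21 ≈ 1.0476190; existence NOT certified by the union bound.


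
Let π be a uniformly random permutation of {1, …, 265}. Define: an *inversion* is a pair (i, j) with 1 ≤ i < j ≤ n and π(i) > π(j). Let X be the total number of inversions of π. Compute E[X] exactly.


Write X = Σ X_I over the C(265, 2) = 34980 pairs i < j, with X_I the indicator of one inversion.
There are 34980 indicators.
For each fixed pair i < j, the values π(i) and π(j) are two distinct elements of {1, …, 265} in uniformly random order; by symmetry P[π(i) > π(j)] = 1/2.
By linearity: E[X] = 34980 · (1/2) = C(265, 2) · (1/2) = 34980/2 = 17490 ≈ 17490.000000.

E[X] = 17490 = 17490.000000.


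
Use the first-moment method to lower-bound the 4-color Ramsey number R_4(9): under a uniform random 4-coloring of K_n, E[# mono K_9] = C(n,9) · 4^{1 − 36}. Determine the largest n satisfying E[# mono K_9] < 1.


We need C(n, 9) · 4^{1 − 36} < 1, i.e. C(n, 9) < 4^{36 − 1} = 1180591620717411303424.
Check values of n near the boundary:
  n = 913: C(913, 9) = 1167605542753639808390; 1167605542753639808390 < 1180591620717411303424? YES
  n = 914: C(914, 9) = 1179217089587653905932; 1179217089587653905932 < 1180591620717411303424? YES
  n = 915: C(915, 9) = 1190931166636537885130; 1190931166636537885130 < 1180591620717411303424? NO
  n = 916: C(916, 9) = 1202748565202942340440; 1202748565202942340440 < 1180591620717411303424? NO
  n = 917: C(917, 9) = 1214670081818390006810; 1214670081818390006810 < 1180591620717411303424? NO
The largest n with C(n, 9) < 1180591620717411303424 is n = 914 (where E[X] = 294804272396913476483/295147905179352825856 ≈ 0.9988). Hence R_4(9) > 914, i.e. R_4(9) ≥ 915.

Largest n = 914; hence R_4(9) > 914.


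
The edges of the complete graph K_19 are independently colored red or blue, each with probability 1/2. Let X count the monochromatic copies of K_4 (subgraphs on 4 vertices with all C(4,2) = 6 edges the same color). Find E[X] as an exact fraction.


Let X = Σ_S X_S over the C(19, 4) = 3876 subsets S of size 4, where X_S = 1 if the K_4 on S is monochromatic.
For a fixed S, the K_4 on S has C(4, 2) = 6 edges. P[all 6 edges red] = (1/2)^6, and likewise for blue, so P[monochromatic] = 2·(1/2)^6 = 2^{1 − 6} = 1/32.
By linearity: E[X] = C(19, 4) · 2^{1 − 6} = 3876 · 1/32 = 969/8.
Numerically: E[X] ≈ 121.125000.

E[X] = C(19,4)·2^(1−C(4,2)) = 969/8 ≈ 121.125000.


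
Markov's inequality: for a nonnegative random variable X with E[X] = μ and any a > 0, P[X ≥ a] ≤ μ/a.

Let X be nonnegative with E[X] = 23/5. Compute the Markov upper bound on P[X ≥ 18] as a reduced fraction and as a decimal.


μ = E[X] = 23/5, a = 18.
Markov: P[X ≥ 18] ≤ μ/a = (23/5)/18 = 23/90.
Numerically: ≈ 0.2556.
(Since a = 18 > μ = 4.6000, the bound 23/90 is < 1 and informative.)

P[X ≥ 18] ≤ 23/90 ≈ 0.2556.


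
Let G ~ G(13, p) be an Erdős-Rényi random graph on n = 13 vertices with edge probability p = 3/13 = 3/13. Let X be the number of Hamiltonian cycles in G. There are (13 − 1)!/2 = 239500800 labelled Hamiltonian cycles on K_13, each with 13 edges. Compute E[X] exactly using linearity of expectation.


K_13 has (13 − 1)!/2 = 239500800 labelled Hamiltonian cycles.
For each such Hamiltonian cycle H, let X_H = 1 if all 13 edges of H are present in G. Then P[X_H = 1] = p^{13} = (3/13)^{13} = 1594323/302875106592253.
Summing the indicators: E[X] = Σ_H E[X_H] = 239500800 · p^{13} = 239500800 · 1594323/302875106592253 = 381841633958400/302875106592253.
Numerically: E[X] ≈ 1.26.

E[X] = 239500800 · (3/13)^{13} = 381841633958400/302875106592253 ≈ 1.26.


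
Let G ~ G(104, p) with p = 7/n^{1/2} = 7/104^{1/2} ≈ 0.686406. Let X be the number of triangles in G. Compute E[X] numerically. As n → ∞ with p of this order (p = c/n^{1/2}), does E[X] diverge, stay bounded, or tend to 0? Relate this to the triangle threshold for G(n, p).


Number of potential triangles: C(104, 3) = 182104.
Each occurs with probability p³ ≈ (0.686406)³ ≈ 3.23403050e-01.
By linearity: E[X] = C(104, 3)·p³ ≈ 182104 · 3.23403050e-01 ≈ 58892.988976.
Since α = 1/2 < 1, p = c/n^{1/2} ≫ 1/n is above the triangle threshold p ~ 1/n. Asymptotically E[X] ~ (c³/6)·n^{3(1−α)} = (7³/6)·n^{1.5} → ∞; triangles are abundant w.h.p.

E[X] ≈ 58892.988976; in regime p = Θ(1/n^{1/2}) E[X] diverges (above the triangle threshold p ~ 1/n).


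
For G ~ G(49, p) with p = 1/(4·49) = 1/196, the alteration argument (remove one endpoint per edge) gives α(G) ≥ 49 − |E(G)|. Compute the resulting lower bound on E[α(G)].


E[|E(G)|] = C(49, 2)·p = 1176 · (1/196) = 6.
E[α(G)] ≥ n − E[|E(G)|] = 49 − 6 = 43.
Numerically: ≈ 43.000000.
(This is only a lower bound; the true E[α(G)] may be larger.)

E[α(G)] ≥ 43 ≈ 43.000000.


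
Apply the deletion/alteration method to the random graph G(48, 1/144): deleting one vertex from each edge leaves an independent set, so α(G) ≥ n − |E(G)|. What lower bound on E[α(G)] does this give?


E[|E(G)|] = C(48, 2)·p = 1128 · (1/144) = 47/6.
E[α(G)] ≥ n − E[|E(G)|] = 48 − 47/6 = 241/6.
Numerically: ≈ 40.1667.
(This is only a lower bound; the true E[α(G)] may be larger.)

E[α(G)] ≥ 241/6 ≈ 40.1667.


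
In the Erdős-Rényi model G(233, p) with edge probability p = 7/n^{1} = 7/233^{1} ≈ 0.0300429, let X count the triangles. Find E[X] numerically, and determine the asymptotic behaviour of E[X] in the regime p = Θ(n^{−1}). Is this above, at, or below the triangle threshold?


Number of potential triangles: C(233, 3) = 2081156.
Each occurs with probability p³ ≈ (0.0300429)³ ≈ 2.71160457e-05.
By linearity: E[X] = C(233, 3)·p³ ≈ 2081156 · 2.71160457e-05 ≈ 56.432721.
Here α = 1, so p = 7/n is exactly at the triangle threshold p ~ 1/n. Asymptotically E[X] → c³/6 = 7³/6 = 343/6 ≈ 57.166667, a bounded constant. In this regime the triangle count is asymptotically Poisson(c³/6).

E[X] ≈ 56.432721; in regime p = Θ(1/n^{1}) E[X] stays bounded (at the triangle threshold p ~ 1/n).


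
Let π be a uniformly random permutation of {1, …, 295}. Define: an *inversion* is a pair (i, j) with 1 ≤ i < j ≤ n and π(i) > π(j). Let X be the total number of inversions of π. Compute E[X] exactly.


Write X = Σ X_I over the C(295, 2) = 43365 pairs i < j, with X_I the indicator of one inversion.
There are 43365 indicators.
For each fixed pair i < j, the values π(i) and π(j) are two distinct elements of {1, …, 295} in uniformly random order; by symmetry P[π(i) > π(j)] = 1/2.
By linearity: E[X] = 43365 · (1/2) = C(295, 2) · (1/2) = 43365/2 = 43365/2 ≈ 21682.50000.

E[X] = 43365/2 = 21682.50000.


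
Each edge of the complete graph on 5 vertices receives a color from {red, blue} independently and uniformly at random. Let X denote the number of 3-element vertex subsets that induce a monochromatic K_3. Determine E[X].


Let X = Σ_S X_S over the C(5, 3) = 10 subsets S of size 3, where X_S = 1 if the K_3 on S is monochromatic.
For a fixed S, the K_3 on S has C(3, 2) = 3 edges. P[all 3 edges red] = (1/2)^3, and likewise for blue, so P[monochromatic] = 2·(1/2)^3 = 2^{1 − 3} = 1/4.
By linearity of expectation: E[X] = C(5, 3) · 2^{1 − 3} = 10 · 1/4 = 5/2.
Numerically: E[X] ≈ 2.500.

E[X] = C(5,3)·2^(1−C(3,2)) = 5/2 ≈ 2.500.


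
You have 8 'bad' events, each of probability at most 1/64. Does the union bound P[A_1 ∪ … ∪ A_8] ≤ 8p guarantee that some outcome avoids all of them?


Union bound: P[∪_{i=1}^{8} A_i] ≤ Σ_i P[A_i] ≤ 8·p = 8·(1/64) = 1/8.
Numerically: 1/8 ≈ 0.125.
Is 1/8 < 1? YES.
Since P[∪ A_i] ≤ 1/8 < 1, the complement has P[∩ A_i^c] ≥ 1 − 1/8 = 7/8 > 0, so some outcome avoids every A_i.

8·p = 1/8 ≈ 0.125; existence CERTIFIED by the union bound.


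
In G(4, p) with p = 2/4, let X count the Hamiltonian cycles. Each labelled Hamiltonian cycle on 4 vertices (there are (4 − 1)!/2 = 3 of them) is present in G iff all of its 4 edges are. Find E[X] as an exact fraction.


K_4 has (4 − 1)!/2 = 3 labelled Hamiltonian cycles.
For each such Hamiltonian cycle H, let X_H = 1 if all 4 edges of H are present in G. Then P[X_H = 1] = p^{4} = (1/2)^{4} = 1/16.
By linearity of expectation: E[X] = Σ_H E[X_H] = 3 · p^{4} = 3 · 1/16 = 3/16.
Numerically: E[X] ≈ 0.1875.

E[X] = 3 · (1/2)^{4} = 3/16 ≈ 0.1875.


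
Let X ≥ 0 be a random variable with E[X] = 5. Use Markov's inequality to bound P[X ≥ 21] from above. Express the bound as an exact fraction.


μ = E[X] = 5, a = 21.
Markov: P[X ≥ 21] ≤ μ/a = (5)/21 = 5/21.
Numerically: ≈ 0.2381.
(Since a = 21 > μ = 5.0000, the bound 5/21 is < 1 and informative.)

P[X ≥ 21] ≤ 5/21 ≈ 0.2381.


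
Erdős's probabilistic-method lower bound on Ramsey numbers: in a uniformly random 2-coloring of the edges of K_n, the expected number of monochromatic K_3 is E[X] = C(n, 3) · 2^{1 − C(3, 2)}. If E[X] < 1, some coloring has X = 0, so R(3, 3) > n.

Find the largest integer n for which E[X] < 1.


We need C(n, 3) · 2^{1 − 3} < 1, i.e. C(n, 3) < 2^{3 − 1} = 4.
Check values of n near the boundary:
  n = 3: C(3, 3) = 1; 1 < 4? YES
  n = 4: C(4, 3) = 4; 4 < 4? NO
  n = 5: C(5, 3) = 10; 10 < 4? NO
  n = 6: C(6, 3) = 20; 20 < 4? NO
The largest n with C(n, 3) < 4 is n = 3 (where E[X] = 1/4 ≈ 0.2500). Hence R(3, 3) > 3, i.e. R(3, 3) ≥ 4.

Largest n = 3; hence R(3, 3) > 3.


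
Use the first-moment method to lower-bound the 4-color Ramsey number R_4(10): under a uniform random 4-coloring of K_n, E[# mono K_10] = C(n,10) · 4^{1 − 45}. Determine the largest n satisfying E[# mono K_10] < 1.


We need C(n, 10) · 4^{1 − 45} < 1, i.e. C(n, 10) < 4^{45 − 1} = 309485009821345068724781056.
Check values of n near the boundary:
  n = 2022: C(2022, 10) = 307870445231474093395937796; 307870445231474093395937796 < 309485009821345068724781056? YES
  n = 2023: C(2023, 10) = 309399856285778485315440716; 309399856285778485315440716 < 309485009821345068724781056? YES
  n = 2024: C(2024, 10) = 310936101848269937576192656; 310936101848269937576192656 < 309485009821345068724781056? NO
  n = 2025: C(2025, 10) = 312479209053472269772600560; 312479209053472269772600560 < 309485009821345068724781056? NO
The largest n with C(n, 10) < 309485009821345068724781056 is n = 2023 (where E[X] = 77349964071444621328860179/77371252455336267181195264 ≈ 1.000). Hence R_4(10) > 2023, i.e. R_4(10) ≥ 2024.

Largest n = 2023; hence R_4(10) > 2023.


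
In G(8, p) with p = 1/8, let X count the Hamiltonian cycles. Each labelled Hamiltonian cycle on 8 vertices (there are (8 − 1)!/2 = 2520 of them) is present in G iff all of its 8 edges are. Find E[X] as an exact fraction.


K_8 has (8 − 1)!/2 = 2520 labelled Hamiltonian cycles.
For each such Hamiltonian cycle H, let X_H = 1 if all 8 edges of H are present in G. Then P[X_H = 1] = p^{8} = (1/8)^{8} = 1/16777216.
Summing the indicators: E[X] = Σ_H E[X_H] = 2520 · p^{8} = 2520 · 1/16777216 = 315/2097152.
Numerically: E[X] ≈ 0.0001502.

E[X] = 2520 · (1/8)^{8} = 315/2097152 ≈ 0.0001502.


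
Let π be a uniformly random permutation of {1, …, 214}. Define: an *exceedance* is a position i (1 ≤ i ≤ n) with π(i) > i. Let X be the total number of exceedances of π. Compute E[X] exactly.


Write X = Σ_{i=1}^{214} X_i, where X_i = 1_{π(i) > i}.
For each fixed i, π(i) is uniform over {1, …, 214} (marginal of a uniform permutation), so P[π(i) > i] = (n − i)/n. Summing: Σ_{i=1}^{214} (n − i)/n = (0 + 1 + … + 213)/214 = 214(214 − 1)/(2·214) = (214 − 1)/2.
Hence E[X] = Σ_{i=1}^{214} (214 − i)/214 = 213/2 ≈ 106.500000.

E[X] = 213/2 = 106.500000.


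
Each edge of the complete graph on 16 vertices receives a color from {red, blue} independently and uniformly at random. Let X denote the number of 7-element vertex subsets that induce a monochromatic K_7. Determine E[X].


Let X = Σ_S X_S over the C(16, 7) = 11440 subsets S of size 7, where X_S = 1 if the K_7 on S is monochromatic.
For a fixed S, the K_7 on S has C(7, 2) = 21 edges. P[all 21 edges red] = (1/2)^21, and likewise for blue, so P[monochromatic] = 2·(1/2)^21 = 2^{1 − 21} = 1/1048576.
By linearity of expectation: E[X] = C(16, 7) · 2^{1 − 21} = 11440 · 1/1048576 = 715/65536.
Numerically: E[X] ≈ 0.01091.

E[X] = C(16,7)·2^(1−C(7,2)) = 715/65536 ≈ 0.01091.


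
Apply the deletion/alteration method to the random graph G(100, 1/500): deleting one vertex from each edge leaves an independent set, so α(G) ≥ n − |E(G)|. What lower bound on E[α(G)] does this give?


E[|E(G)|] = C(100, 2)·p = 4950 · (1/500) = 99/10.
E[α(G)] ≥ n − E[|E(G)|] = 100 − 99/10 = 901/10.
Numerically: ≈ 90.1000.
(This is only a lower bound; the true E[α(G)] may be larger.)

E[α(G)] ≥ 901/10 ≈ 90.1000.


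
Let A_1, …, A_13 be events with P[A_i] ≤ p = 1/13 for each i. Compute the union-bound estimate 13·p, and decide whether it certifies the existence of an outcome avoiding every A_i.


Union bound: P[∪_{i=1}^{13} A_i] ≤ Σ_i P[A_i] ≤ 13·p = 13·(1/13) = 1.
Numerically: 1 ≈ 1.0000.
Is 1 < 1? NO.
Since the bound 1 is ≥ 1, the union bound is uninformative here; it does NOT by itself certify existence.

13·p = 1 ≈ 1.0000; existence NOT certified by the union bound.


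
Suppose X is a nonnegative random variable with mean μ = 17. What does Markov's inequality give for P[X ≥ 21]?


μ = E[X] = 17, a = 21.
Markov: P[X ≥ 21] ≤ μ/a = (17)/21 = 17/21.
Numerically: ≈ 0.809524.
(Since a = 21 > μ = 17.000000, the bound 17/21 is < 1 and informative.)

P[X ≥ 21] ≤ 17/21 ≈ 0.809524.


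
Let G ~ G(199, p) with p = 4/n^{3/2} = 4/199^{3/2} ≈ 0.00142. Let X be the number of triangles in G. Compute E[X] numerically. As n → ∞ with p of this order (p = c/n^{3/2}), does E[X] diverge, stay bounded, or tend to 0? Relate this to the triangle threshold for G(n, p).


Number of potential triangles: C(199, 3) = 1293699.
Each occurs with probability p³ ≈ (0.00142)³ ≈ 2.89295e-09.
By linearity: E[X] = C(199, 3)·p³ ≈ 1293699 · 2.89295e-09 ≈ 0.004.
Since α = 3/2 > 1, p = c/n^{3/2} = o(1/n) is below the triangle threshold p ~ 1/n. Asymptotically E[X] ~ (c³/6)·n^{3(1−α)} = (4³/6)·n^{-1.5} → 0, so by Markov's inequality G has no triangles w.h.p.

E[X] ≈ 0.004; in regime p = Θ(1/n^{3/2}) E[X] tends to 0 (below the triangle threshold p ~ 1/n).


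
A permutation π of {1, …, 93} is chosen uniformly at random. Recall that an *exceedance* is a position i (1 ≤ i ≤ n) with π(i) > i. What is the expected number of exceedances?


Write X = Σ_{i=1}^{93} X_i, where X_i = 1_{π(i) > i}.
For each fixed i, π(i) is uniform over {1, …, 93} (marginal of a uniform permutation), so P[π(i) > i] = (n − i)/n. Summing: Σ_{i=1}^{93} (n − i)/n = (0 + 1 + … + 92)/93 = 93(93 − 1)/(2·93) = (93 − 1)/2.
Hence E[X] = Σ_{i=1}^{93} (93 − i)/93 = 46 ≈ 46.00000.

E[X] = 46 = 46.00000.


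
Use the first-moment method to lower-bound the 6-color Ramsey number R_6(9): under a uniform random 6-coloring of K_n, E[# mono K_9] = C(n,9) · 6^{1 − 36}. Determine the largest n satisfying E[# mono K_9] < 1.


We need C(n, 9) · 6^{1 − 36} < 1, i.e. C(n, 9) < 6^{36 − 1} = 1719070799748422591028658176.
Check values of n near the boundary:
  n = 4402: C(4402, 9) = 1696419745356657449393393700; 1696419745356657449393393700 < 1719070799748422591028658176? YES
  n = 4403: C(4403, 9) = 1699894433046281918452233150; 1699894433046281918452233150 < 1719070799748422591028658176? YES
  n = 4404: C(4404, 9) = 1703375445537161676647015880; 1703375445537161676647015880 < 1719070799748422591028658176? YES
  n = 4405: C(4405, 9) = 1706862792900636302463627150; 1706862792900636302463627150 < 1719070799748422591028658176? YES
  n = 4406: C(4406, 9) = 1710356485221788389505285700; 1710356485221788389505285700 < 1719070799748422591028658176? YES
  n = 4407: C(4407, 9) = 1713856532599459170657070050; 1713856532599459170657070050 < 1719070799748422591028658176? YES
  n = 4408: C(4408, 9) = 1717362945146264156457459600; 1717362945146264156457459600 < 1719070799748422591028658176? YES
  n = 4409: C(4409, 9) = 1720875732988608787686577131; 1720875732988608787686577131 < 1719070799748422591028658176? NO
The largest n with C(n, 9) < 1719070799748422591028658176 is n = 4408 (where E[X] = 35778394690547169926197075/35813974994758803979763712 ≈ 0.99901). Hence R_6(9) > 4408, i.e. R_6(9) ≥ 4409.

Largest n = 4408; hence R_6(9) > 4408.


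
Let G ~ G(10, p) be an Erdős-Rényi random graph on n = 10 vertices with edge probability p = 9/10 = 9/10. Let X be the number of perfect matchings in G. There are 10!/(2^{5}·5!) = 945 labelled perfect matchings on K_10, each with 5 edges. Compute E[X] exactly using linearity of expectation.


K_10 has 10!/(2^{5}·5!) = 945 labelled perfect matchings.
For each such perfect matching H, let X_H = 1 if all 5 edges of H are present in G. Then P[X_H = 1] = p^{5} = (9/10)^{5} = 59049/100000.
Summing the indicators: E[X] = Σ_H E[X_H] = 945 · p^{5} = 945 · 59049/100000 = 11160261/20000.
Numerically: E[X] ≈ 558.013.

E[X] = 945 · (9/10)^{5} = 11160261/20000 ≈ 558.013.


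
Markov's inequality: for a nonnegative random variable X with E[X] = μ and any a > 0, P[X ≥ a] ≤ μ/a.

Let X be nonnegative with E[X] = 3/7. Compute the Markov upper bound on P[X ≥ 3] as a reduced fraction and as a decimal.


μ = E[X] = 3/7, a = 3.
Markov: P[X ≥ 3] ≤ μ/a = (3/7)/3 = 1/7.
Numerically: ≈ 0.14286.
(Since a = 3 > μ = 0.42857, the bound 1/7 is < 1 and informative.)

P[X ≥ 3] ≤ 1/7 ≈ 0.14286.


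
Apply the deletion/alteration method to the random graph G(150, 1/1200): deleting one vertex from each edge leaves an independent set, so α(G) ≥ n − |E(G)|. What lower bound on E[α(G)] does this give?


E[|E(G)|] = C(150, 2)·p = 11175 · (1/1200) = 149/16.
E[α(G)] ≥ n − E[|E(G)|] = 150 − 149/16 = 2251/16.
Numerically: ≈ 140.688.
(This is only a lower bound; the true E[α(G)] may be larger.)

E[α(G)] ≥ 2251/16 ≈ 140.688.


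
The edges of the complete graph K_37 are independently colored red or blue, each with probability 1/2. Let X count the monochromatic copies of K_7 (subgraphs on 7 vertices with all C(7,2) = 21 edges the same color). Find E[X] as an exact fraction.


Let X = Σ_S X_S over the C(37, 7) = 10295472 subsets S of size 7, where X_S = 1 if the K_7 on S is monochromatic.
For a fixed S, the K_7 on S has C(7, 2) = 21 edges. P[all 21 edges red] = (1/2)^21, and likewise for blue, so P[monochromatic] = 2·(1/2)^21 = 2^{1 − 21} = 1/1048576.
By linearity: E[X] = C(37, 7) · 2^{1 − 21} = 10295472 · 1/1048576 = 643467/65536.
Numerically: E[X] ≈ 9.819.

E[X] = C(37,7)·2^(1−C(7,2)) = 643467/65536 ≈ 9.819.


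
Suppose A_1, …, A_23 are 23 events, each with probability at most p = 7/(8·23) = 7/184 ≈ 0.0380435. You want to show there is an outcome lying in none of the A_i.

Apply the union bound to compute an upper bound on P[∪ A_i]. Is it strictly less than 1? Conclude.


Union bound: P[∪_{i=1}^{23} A_i] ≤ Σ_i P[A_i] ≤ 23·p = 23·(7/184) = 7/8.
Numerically: 7/8 ≈ 0.8750000.
Is 7/8 < 1? YES.
Since P[∪ A_i] ≤ 7/8 < 1, the complement has P[∩ A_i^c] ≥ 1 − 7/8 = 1/8 > 0, so some outcome avoids every A_i.

23·p = 7/8 ≈ 0.8750000; existence CERTIFIED by the union bound.


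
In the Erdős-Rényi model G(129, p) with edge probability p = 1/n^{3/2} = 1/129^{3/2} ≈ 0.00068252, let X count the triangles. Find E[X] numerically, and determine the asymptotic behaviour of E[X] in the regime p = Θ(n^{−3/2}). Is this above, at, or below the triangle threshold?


Number of potential triangles: C(129, 3) = 349504.
Each occurs with probability p³ ≈ (0.00068252)³ ≈ 3.17940830e-10.
By linearity: E[X] = C(129, 3)·p³ ≈ 349504 · 3.17940830e-10 ≈ 0.000111.
Since α = 3/2 > 1, p = c/n^{3/2} = o(1/n) is below the triangle threshold p ~ 1/n. Asymptotically E[X] ~ (c³/6)·n^{3(1−α)} = (1³/6)·n^{-1.5} → 0, so by Markov's inequality G has no triangles w.h.p.

E[X] ≈ 0.000111; in regime p = Θ(1/n^{3/2}) E[X] tends to 0 (below the triangle threshold p ~ 1/n).


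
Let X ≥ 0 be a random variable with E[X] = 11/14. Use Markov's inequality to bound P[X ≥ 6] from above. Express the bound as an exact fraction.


μ = E[X] = 11/14, a = 6.
Markov: P[X ≥ 6] ≤ μ/a = (11/14)/6 = 11/84.
Numerically: ≈ 0.130952.
(Since a = 6 > μ = 0.785714, the bound 11/84 is < 1 and informative.)

P[X ≥ 6] ≤ 11/84 ≈ 0.130952.


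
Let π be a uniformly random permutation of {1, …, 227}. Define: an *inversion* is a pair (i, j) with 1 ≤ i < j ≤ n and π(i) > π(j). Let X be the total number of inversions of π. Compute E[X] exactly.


Write X = Σ X_I over the C(227, 2) = 25651 pairs i < j, with X_I the indicator of one inversion.
There are 25651 indicators.
For each fixed pair i < j, the values π(i) and π(j) are two distinct elements of {1, …, 227} in uniformly random order; by symmetry P[π(i) > π(j)] = 1/2.
By linearity: E[X] = 25651 · (1/2) = C(227, 2) · (1/2) = 25651/2 = 25651/2 ≈ 12825.500.

E[X] = 25651/2 = 12825.500.


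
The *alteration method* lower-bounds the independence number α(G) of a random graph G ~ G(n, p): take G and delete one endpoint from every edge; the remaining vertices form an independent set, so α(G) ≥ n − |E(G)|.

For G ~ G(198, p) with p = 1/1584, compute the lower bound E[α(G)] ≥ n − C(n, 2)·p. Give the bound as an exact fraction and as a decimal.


E[|E(G)|] = C(198, 2)·p = 19503 · (1/1584) = 197/16.
E[α(G)] ≥ n − E[|E(G)|] = 198 − 197/16 = 2971/16.
Numerically: ≈ 185.688.
(This is only a lower bound; the true E[α(G)] may be larger.)

E[α(G)] ≥ 2971/16 ≈ 185.688.


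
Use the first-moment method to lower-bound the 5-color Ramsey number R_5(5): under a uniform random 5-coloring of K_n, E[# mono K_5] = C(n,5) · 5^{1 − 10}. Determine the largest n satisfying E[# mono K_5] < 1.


We need C(n, 5) · 5^{1 − 10} < 1, i.e. C(n, 5) < 5^{10 − 1} = 1953125.
Check values of n near the boundary:
  n = 43: C(43, 5) = 962598; 962598 < 1953125? YES
  n = 44: C(44, 5) = 1086008; 1086008 < 1953125? YES
  n = 45: C(45, 5) = 1221759; 1221759 < 1953125? YES
  n = 46: C(46, 5) = 1370754; 1370754 < 1953125? YES
  n = 47: C(47, 5) = 1533939; 1533939 < 1953125? YES
  n = 48: C(48, 5) = 1712304; 1712304 < 1953125? YES
  n = 49: C(49, 5) = 1906884; 1906884 < 1953125? YES
  n = 50: C(50, 5) = 2118760; 2118760 < 1953125? NO
The largest n with C(n, 5) < 1953125 is n = 49 (where E[X] = 1906884/1953125 ≈ 0.976325). Hence R_5(5) > 49, i.e. R_5(5) ≥ 50.

Largest n = 49; hence R_5(5) > 49.


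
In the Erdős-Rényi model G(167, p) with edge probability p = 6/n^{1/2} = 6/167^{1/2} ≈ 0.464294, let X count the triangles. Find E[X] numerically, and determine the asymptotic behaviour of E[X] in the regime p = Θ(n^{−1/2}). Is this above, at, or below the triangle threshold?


Number of potential triangles: C(167, 3) = 762355.
Each occurs with probability p³ ≈ (0.464294)³ ≈ 1.00087316e-01.
By linearity: E[X] = C(167, 3)·p³ ≈ 762355 · 1.00087316e-01 ≈ 76302.066021.
Since α = 1/2 < 1, p = c/n^{1/2} ≫ 1/n is above the triangle threshold p ~ 1/n. Asymptotically E[X] ~ (c³/6)·n^{3(1−α)} = (6³/6)·n^{1.5} → ∞; triangles are abundant w.h.p.

E[X] ≈ 76302.066021; in regime p = Θ(1/n^{1/2}) E[X] diverges (above the triangle threshold p ~ 1/n).


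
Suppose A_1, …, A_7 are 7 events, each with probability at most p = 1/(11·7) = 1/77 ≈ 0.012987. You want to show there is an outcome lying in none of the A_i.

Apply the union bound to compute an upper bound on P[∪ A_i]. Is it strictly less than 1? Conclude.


Union bound: P[∪_{i=1}^{7} A_i] ≤ Σ_i P[A_i] ≤ 7·p = 7·(1/77) = 1/11.
Numerically: 1/11 ≈ 0.090909.
Is 1/11 < 1? YES.
Since P[∪ A_i] ≤ 1/11 < 1, the complement has P[∩ A_i^c] ≥ 1 − 1/11 = 10/11 > 0, so some outcome avoids every A_i.

7·p = 1/11 ≈ 0.090909; existence CERTIFIED by the union bound.


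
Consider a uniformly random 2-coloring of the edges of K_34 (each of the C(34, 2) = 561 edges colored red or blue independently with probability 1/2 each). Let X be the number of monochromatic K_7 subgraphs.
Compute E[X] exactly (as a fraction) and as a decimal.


Let X = Σ_S X_S over the C(34, 7) = 5379616 subsets S of size 7, where X_S = 1 if the K_7 on S is monochromatic.
For a fixed S, the K_7 on S has C(7, 2) = 21 edges. P[all 21 edges red] = (1/2)^21, and likewise for blue, so P[monochromatic] = 2·(1/2)^21 = 2^{1 − 21} = 1/1048576.
Summing: E[X] = C(34, 7) · 2^{1 − 21} = 5379616 · 1/1048576 = 168113/32768.
Numerically: E[X] ≈ 5.130.

E[X] = C(34,7)·2^(1−C(7,2)) = 168113/32768 ≈ 5.130.


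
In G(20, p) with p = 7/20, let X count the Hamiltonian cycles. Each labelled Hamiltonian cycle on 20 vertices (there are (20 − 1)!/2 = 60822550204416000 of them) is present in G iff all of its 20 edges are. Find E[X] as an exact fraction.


K_20 has (20 − 1)!/2 = 60822550204416000 labelled Hamiltonian cycles.
For each such Hamiltonian cycle H, let X_H = 1 if all 20 edges of H are present in G. Then P[X_H = 1] = p^{20} = (7/20)^{20} = 79792266297612001/104857600000000000000000000.
Summing the indicators: E[X] = Σ_H E[X_H] = 60822550204416000 · p^{20} = 60822550204416000 · 79792266297612001/104857600000000000000000000 = 1184855742873690605203907421/25600000000000000000.
Numerically: E[X] ≈ 4.62834e+07.

E[X] = 60822550204416000 · (7/20)^{20} = 1184855742873690605203907421/25600000000000000000 ≈ 4.62834e+07.


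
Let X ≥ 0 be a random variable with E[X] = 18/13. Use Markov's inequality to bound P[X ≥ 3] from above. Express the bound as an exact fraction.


μ = E[X] = 18/13, a = 3.
Markov: P[X ≥ 3] ≤ μ/a = (18/13)/3 = 6/13.
Numerically: ≈ 0.4615.
(Since a = 3 > μ = 1.3846, the bound 6/13 is < 1 and informative.)

P[X ≥ 3] ≤ 6/13 ≈ 0.4615.


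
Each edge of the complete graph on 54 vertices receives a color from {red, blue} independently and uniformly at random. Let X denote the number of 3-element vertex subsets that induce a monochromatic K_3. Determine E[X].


Let X = Σ_S X_S over the C(54, 3) = 24804 subsets S of size 3, where X_S = 1 if the K_3 on S is monochromatic.
For a fixed S, the K_3 on S has C(3, 2) = 3 edges. P[all 3 edges red] = (1/2)^3, and likewise for blue, so P[monochromatic] = 2·(1/2)^3 = 2^{1 − 3} = 1/4.
By linearity of expectation: E[X] = C(54, 3) · 2^{1 − 3} = 24804 · 1/4 = 6201.
Numerically: E[X] ≈ 6201.0000.

E[X] = C(54,3)·2^(1−C(3,2)) = 6201 ≈ 6201.0000.


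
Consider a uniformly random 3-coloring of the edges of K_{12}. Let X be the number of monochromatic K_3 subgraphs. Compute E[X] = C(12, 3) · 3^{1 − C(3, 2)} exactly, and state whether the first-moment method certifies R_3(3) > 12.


E[X] = C(12, 3) · 3^{1 − 3} = 220 · 3^{−2} = 220/9.
As a reduced fraction: E[X] = 220/9 ≈ 24.444.
Is E[X] < 1? NO.
Since E[X] ≥ 1, the first-moment bound is inconclusive at n = 12; it does NOT by itself certify R_3(3) > 12.

E[X] = 220/9 ≈ 24.444; E[X] ≥ 1; first-moment method inconclusive here.


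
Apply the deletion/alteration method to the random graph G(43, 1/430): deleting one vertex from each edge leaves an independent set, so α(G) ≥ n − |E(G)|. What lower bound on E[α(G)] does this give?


E[|E(G)|] = C(43, 2)·p = 903 · (1/430) = 21/10.
E[α(G)] ≥ n − E[|E(G)|] = 43 − 21/10 = 409/10.
Numerically: ≈ 40.9000.
(This is only a lower bound; the true E[α(G)] may be larger.)

E[α(G)] ≥ 409/10 ≈ 40.9000.


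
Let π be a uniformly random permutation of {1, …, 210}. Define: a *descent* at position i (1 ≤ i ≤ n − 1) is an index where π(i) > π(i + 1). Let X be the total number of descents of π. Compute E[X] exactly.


Write X = Σ X_I over i = 1, …, 209, with X_I the indicator of one descent.
There are 209 indicators.
For each fixed i, the pair (π(i), π(i+1)) is a uniformly random ordered pair of distinct values from {1, …, 210}; by symmetry P[π(i) > π(i+1)] = 1/2.
By linearity: E[X] = 209 · (1/2) = (210 − 1) · (1/2) = 209/2 ≈ 104.5000.

E[X] = 209/2 = 104.5000.


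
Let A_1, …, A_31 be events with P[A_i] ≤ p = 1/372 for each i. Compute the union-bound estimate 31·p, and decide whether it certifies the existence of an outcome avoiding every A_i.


Union bound: P[∪_{i=1}^{31} A_i] ≤ Σ_i P[A_i] ≤ 31·p = 31·(1/372) = 1/12.
Numerically: 1/12 ≈ 0.083333.
Is 1/12 < 1? YES.
Since P[∪ A_i] ≤ 1/12 < 1, the complement has P[∩ A_i^c] ≥ 1 − 1/12 = 11/12 > 0, so some outcome avoids every A_i.

31·p = 1/12 ≈ 0.083333; existence CERTIFIED by the union bound.


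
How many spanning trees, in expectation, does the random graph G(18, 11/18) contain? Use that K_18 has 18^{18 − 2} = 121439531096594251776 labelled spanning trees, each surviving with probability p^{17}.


K_18 has 18^{18 − 2} = 121439531096594251776 labelled spanning trees.
For each such spanning tree H, let X_H = 1 if all 17 edges of H are present in G. Then P[X_H = 1] = p^{17} = (11/18)^{17} = 505447028499293771/2185911559738696531968.
Summing the indicators: E[X] = Σ_H E[X_H] = 121439531096594251776 · p^{17} = 121439531096594251776 · 505447028499293771/2185911559738696531968 = 505447028499293771/18.
Numerically: E[X] ≈ 2.808e+16.

E[X] = 121439531096594251776 · (11/18)^{17} = 505447028499293771/18 ≈ 2.808e+16.


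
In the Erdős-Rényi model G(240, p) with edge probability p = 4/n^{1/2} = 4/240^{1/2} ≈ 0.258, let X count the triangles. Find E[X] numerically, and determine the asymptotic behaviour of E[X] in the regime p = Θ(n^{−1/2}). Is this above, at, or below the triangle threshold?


Number of potential triangles: C(240, 3) = 2275280.
Each occurs with probability p³ ≈ (0.258)³ ≈ 1.72133e-02.
By linearity: E[X] = C(240, 3)·p³ ≈ 2275280 · 1.72133e-02 ≈ 39164.985.
Since α = 1/2 < 1, p = c/n^{1/2} ≫ 1/n is above the triangle threshold p ~ 1/n. Asymptotically E[X] ~ (c³/6)·n^{3(1−α)} = (4³/6)·n^{1.5} → ∞; triangles are abundant w.h.p.

E[X] ≈ 39164.985; in regime p = Θ(1/n^{1/2}) E[X] diverges (above the triangle threshold p ~ 1/n).


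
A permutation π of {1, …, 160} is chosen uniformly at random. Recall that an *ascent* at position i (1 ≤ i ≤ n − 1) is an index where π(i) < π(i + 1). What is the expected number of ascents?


Write X = Σ X_I over i = 1, …, 159, with X_I the indicator of one ascent.
There are 159 indicators.
For each fixed i, the pair (π(i), π(i+1)) is a uniformly random ordered pair of distinct values from {1, …, 160}; by symmetry P[π(i) < π(i+1)] = 1/2.
By linearity: E[X] = 159 · (1/2) = (160 − 1) · (1/2) = 159/2 ≈ 79.5000.

E[X] = 159/2 = 79.5000.


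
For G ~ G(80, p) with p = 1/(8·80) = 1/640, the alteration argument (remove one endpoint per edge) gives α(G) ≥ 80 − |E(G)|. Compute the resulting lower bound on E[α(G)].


E[|E(G)|] = C(80, 2)·p = 3160 · (1/640) = 79/16.
E[α(G)] ≥ n − E[|E(G)|] = 80 − 79/16 = 1201/16.
Numerically: ≈ 75.0625.
(This is only a lower bound; the true E[α(G)] may be larger.)

E[α(G)] ≥ 1201/16 ≈ 75.0625.


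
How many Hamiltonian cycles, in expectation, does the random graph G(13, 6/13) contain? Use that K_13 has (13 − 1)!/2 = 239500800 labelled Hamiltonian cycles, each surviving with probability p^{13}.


K_13 has (13 − 1)!/2 = 239500800 labelled Hamiltonian cycles.
For each such Hamiltonian cycle H, let X_H = 1 if all 13 edges of H are present in G. Then P[X_H = 1] = p^{13} = (6/13)^{13} = 13060694016/302875106592253.
By linearity: E[X] = Σ_H E[X_H] = 239500800 · p^{13} = 239500800 · 13060694016/302875106592253 = 3128046665387212800/302875106592253.
Numerically: E[X] ≈ 1.03e+04.

E[X] = 239500800 · (6/13)^{13} = 3128046665387212800/302875106592253 ≈ 1.03e+04.


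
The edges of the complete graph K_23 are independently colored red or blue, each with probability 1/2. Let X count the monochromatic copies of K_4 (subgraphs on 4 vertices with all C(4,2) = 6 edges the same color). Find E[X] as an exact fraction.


Let X = Σ_S X_S over the C(23, 4) = 8855 subsets S of size 4, where X_S = 1 if the K_4 on S is monochromatic.
For a fixed S, the K_4 on S has C(4, 2) = 6 edges. P[all 6 edges red] = (1/2)^6, and likewise for blue, so P[monochromatic] = 2·(1/2)^6 = 2^{1 − 6} = 1/32.
Summing: E[X] = C(23, 4) · 2^{1 − 6} = 8855 · 1/32 = 8855/32.
Numerically: E[X] ≈ 276.718750.

E[X] = C(23,4)·2^(1−C(4,2)) = 8855/32 ≈ 276.718750.


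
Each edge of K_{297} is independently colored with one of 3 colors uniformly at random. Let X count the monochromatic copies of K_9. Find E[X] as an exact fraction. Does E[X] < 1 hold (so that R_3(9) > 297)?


E[X] = C(297, 9) · 3^{1 − 36} = 43842345008337645 · 3^{−35} = 43842345008337645/50031545098999707.
As a reduced fraction: E[X] = 14614115002779215/16677181699666569 ≈ 0.87629.
Is E[X] < 1? YES.
Since E[X] < 1, there exists a 3-coloring of K_{297} with no monochromatic K_9; hence R_3(9) > 297.

E[X] = 14614115002779215/16677181699666569 ≈ 0.87629; E[X] < 1, so R_3(9) > 297.


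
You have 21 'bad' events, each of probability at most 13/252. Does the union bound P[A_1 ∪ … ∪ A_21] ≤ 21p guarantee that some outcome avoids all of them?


Union bound: P[∪_{i=1}^{21} A_i] ≤ Σ_i P[A_i] ≤ 21·p = 21·(13/252) = 13/12.
Numerically: 13/12 ≈ 1.08333.
Is 13/12 < 1? NO.
Since the bound 13/12 is ≥ 1, the union bound is uninformative here; it does NOT by itself certify existence.

21·p = 13/12 ≈ 1.08333; existence NOT certified by the union bound.
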